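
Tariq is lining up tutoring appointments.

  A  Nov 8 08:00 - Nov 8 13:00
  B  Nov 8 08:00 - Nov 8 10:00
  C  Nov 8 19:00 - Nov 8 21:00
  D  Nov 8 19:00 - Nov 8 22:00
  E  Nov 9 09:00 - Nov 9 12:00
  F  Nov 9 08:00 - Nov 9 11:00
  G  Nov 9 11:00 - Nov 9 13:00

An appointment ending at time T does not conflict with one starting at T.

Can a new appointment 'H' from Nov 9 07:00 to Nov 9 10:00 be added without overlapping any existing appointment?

No — it overlaps E, F

A: ends Nov 8 13:00 at or before H starts Nov 9 07:00 → clear.
B: ends Nov 8 10:00 at or before H starts Nov 9 07:00 → clear.
C: ends Nov 8 21:00 at or before H starts Nov 9 07:00 → clear.
D: ends Nov 8 22:00 at or before H starts Nov 9 07:00 → clear.
F: starts Nov 9 08:00 before H ends Nov 9 10:00, and ends Nov 9 11:00 after H starts Nov 9 07:00 → overlap.
E: starts Nov 9 09:00 before H ends Nov 9 10:00, and ends Nov 9 12:00 after H starts Nov 9 07:00 → overlap.
G: starts Nov 9 11:00 at or after H ends Nov 9 10:00 → clear.
H overlaps E, F.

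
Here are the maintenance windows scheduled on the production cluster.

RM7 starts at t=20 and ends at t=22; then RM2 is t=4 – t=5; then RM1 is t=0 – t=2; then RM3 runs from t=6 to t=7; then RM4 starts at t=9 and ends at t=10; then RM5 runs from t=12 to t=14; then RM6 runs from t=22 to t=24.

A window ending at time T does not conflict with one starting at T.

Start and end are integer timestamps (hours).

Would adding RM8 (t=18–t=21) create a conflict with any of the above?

RM1: ends t=2 at or before RM8 starts t=18 → clear.
RM2: ends t=5 at or before RM8 starts t=18 → clear.
RM3: ends t=7 at or before RM8 starts t=18 → clear.
RM4: ends t=10 at or before RM8 starts t=18 → clear.
RM5: ends t=14 at or before RM8 starts t=18 → clear.
RM7: starts t=20 before RM8 ends t=21, and ends t=22 after RM8 starts t=18 → overlap.
RM6: starts t=22 at or after RM8 ends t=21 → clear.
RM8 overlaps RM7.

Yes — it overlaps RM7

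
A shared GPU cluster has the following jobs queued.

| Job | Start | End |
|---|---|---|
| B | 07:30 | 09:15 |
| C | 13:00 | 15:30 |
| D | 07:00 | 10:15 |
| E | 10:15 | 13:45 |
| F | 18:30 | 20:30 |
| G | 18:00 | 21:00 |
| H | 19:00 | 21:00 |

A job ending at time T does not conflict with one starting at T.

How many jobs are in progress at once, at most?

Walk through starts and ends in time order (an end at T is processed before a start at T):
07:00 start D → 1
07:30 start B → 2
09:15 end B → 1
10:15 end D → 0
10:15 start E → 1
13:00 start C → 2
13:45 end E → 1
15:30 end C → 0
18:00 start G → 1
18:30 start F → 2
19:00 start H → 3
20:30 end F → 2
21:00 end G → 1
21:00 end H → 0
Peak is 3, at 19:00 (F, G, H).

3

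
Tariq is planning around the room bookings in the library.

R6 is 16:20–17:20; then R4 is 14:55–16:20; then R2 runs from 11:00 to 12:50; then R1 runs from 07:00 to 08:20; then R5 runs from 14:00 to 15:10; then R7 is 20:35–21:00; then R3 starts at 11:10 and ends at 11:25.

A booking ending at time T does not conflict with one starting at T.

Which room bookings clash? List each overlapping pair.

R2 & R3, R4 & R5

Sorted by start: R1, R2, R3, R5, R4, R6, R7.
R2 starts after R1 ends; R1 is clear from here.
R3 starts before R2 ends → R2 and R3 overlap.
R5 starts after R2 ends; R2 is clear from here.
R5 starts after R3 ends; R3 is clear from here.
R4 starts before R5 ends → R5 and R4 overlap.
R6 starts after R5 ends; R5 is clear from here.
R6 starts exactly when R4 ends (back-to-back, no overlap); R4 is clear from here.
R7 starts after R6 ends.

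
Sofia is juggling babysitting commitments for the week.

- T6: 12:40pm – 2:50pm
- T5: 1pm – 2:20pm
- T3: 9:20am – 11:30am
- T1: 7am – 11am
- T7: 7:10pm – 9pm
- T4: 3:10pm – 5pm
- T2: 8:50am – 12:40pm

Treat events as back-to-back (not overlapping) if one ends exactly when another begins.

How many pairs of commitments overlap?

4

Sorted by start: T1, T2, T3, T6, T5, T4, T7.
T2 starts before T1 ends → T1 and T2 overlap.
T3 starts before T1 ends → T1 and T3 overlap.
T6 starts after T1 ends, so T1 has no further overlaps.
T3 starts before T2 ends → T2 and T3 overlap.
T6 starts exactly when T2 ends (back-to-back, no overlap), so T2 has no further overlaps.
T6 starts after T3 ends, so T3 has no further overlaps.
T5 starts before T6 ends → T6 and T5 overlap.
T4 starts after T6 ends, so T6 has no further overlaps.
T4 starts after T5 ends, so T5 has no further overlaps.
T7 starts after T4 ends.
Overlapping pairs: T1 & T2, T1 & T3, T2 & T3, T5 & T6 — 4 in total.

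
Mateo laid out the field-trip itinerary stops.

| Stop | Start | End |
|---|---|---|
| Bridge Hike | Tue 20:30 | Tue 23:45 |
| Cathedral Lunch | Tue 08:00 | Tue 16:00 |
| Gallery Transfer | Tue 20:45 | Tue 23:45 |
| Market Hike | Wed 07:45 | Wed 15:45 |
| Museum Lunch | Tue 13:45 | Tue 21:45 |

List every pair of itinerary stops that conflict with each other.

Bridge Hike & Gallery Transfer, Bridge Hike & Museum Lunch, Cathedral Lunch & Museum Lunch, Gallery Transfer & Museum Lunch

Sorted by start: Cathedral Lunch, Museum Lunch, Bridge Hike, Gallery Transfer, Market Hike.
Museum Lunch starts before Cathedral Lunch ends → Cathedral Lunch and Museum Lunch overlap.
Bridge Hike starts after Cathedral Lunch ends — done with Cathedral Lunch.
Bridge Hike starts before Museum Lunch ends → Museum Lunch and Bridge Hike overlap.
Gallery Transfer starts before Museum Lunch ends → Museum Lunch and Gallery Transfer overlap.
Market Hike starts after Museum Lunch ends.
Gallery Transfer starts before Bridge Hike ends → Bridge Hike and Gallery Transfer overlap.
Market Hike starts after Bridge Hike ends.
Market Hike starts after Gallery Transfer ends.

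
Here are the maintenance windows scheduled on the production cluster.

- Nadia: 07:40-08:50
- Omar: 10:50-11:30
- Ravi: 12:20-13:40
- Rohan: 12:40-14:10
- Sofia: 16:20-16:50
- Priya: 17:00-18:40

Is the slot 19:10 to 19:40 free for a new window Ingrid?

Nadia: ends 08:50 at or before Ingrid starts 19:10 → clear.
Omar: ends 11:30 at or before Ingrid starts 19:10 → clear.
Ravi: ends 13:40 at or before Ingrid starts 19:10 → clear.
Rohan: ends 14:10 at or before Ingrid starts 19:10 → clear.
Sofia: ends 16:50 at or before Ingrid starts 19:10 → clear.
Priya: ends 18:40 at or before Ingrid starts 19:10 → clear.

Yes — the slot is free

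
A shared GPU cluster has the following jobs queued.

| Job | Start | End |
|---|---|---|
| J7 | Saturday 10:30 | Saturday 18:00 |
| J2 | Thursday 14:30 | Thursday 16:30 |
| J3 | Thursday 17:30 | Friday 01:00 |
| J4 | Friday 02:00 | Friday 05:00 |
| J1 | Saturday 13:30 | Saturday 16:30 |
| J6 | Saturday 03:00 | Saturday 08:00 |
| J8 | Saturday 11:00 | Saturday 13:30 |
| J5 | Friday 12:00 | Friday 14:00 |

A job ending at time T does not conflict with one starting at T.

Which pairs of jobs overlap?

Sorted by start: J2, J3, J4, J5, J6, J7, J8, J1.
J3 starts after J2 ends, so J2 has no further overlaps.
J4 starts after J3 ends, so J3 has no further overlaps.
J5 starts after J4 ends, so J4 has no further overlaps.
J6 starts after J5 ends, so J5 has no further overlaps.
J7 starts after J6 ends, so J6 has no further overlaps.
J8 starts before J7 ends → J7 and J8 overlap.
J1 starts before J7 ends → J7 and J1 overlap.
J1 starts exactly when J8 ends (back-to-back, no overlap).

J1 & J7, J7 & J8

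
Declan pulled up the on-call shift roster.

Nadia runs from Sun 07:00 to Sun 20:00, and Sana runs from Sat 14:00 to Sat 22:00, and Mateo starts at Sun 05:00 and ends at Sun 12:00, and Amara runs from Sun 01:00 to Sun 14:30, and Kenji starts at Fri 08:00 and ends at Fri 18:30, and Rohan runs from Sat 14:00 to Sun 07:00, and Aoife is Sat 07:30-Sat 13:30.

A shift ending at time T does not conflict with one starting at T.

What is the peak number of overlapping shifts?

3

Sort all start/end points and keep a running count:
Fri 08:00 start Kenji → 1
Fri 18:30 end Kenji → 0
Sat 07:30 start Aoife → 1
Sat 13:30 end Aoife → 0
Sat 14:00 start Rohan → 1
Sat 14:00 start Sana → 2
Sat 22:00 end Sana → 1
Sun 01:00 start Amara → 2
Sun 05:00 start Mateo → 3
Sun 07:00 end Rohan → 2
Sun 07:00 start Nadia → 3
Sun 12:00 end Mateo → 2
Sun 14:30 end Amara → 1
Sun 20:00 end Nadia → 0
Peak is 3, at Sun 05:00 (Amara, Mateo, Rohan).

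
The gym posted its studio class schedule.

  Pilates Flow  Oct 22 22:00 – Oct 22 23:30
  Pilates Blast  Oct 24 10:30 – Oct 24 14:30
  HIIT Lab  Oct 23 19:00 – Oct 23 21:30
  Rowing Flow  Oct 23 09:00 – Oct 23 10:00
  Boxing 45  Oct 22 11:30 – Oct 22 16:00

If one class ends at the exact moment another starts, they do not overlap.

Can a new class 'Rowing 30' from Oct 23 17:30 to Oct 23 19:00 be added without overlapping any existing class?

Boxing 45: ends Oct 22 16:00 at or before Rowing 30 starts Oct 23 17:30 → clear.
Pilates Flow: ends Oct 22 23:30 at or before Rowing 30 starts Oct 23 17:30 → clear.
Rowing Flow: ends Oct 23 10:00 at or before Rowing 30 starts Oct 23 17:30 → clear.
HIIT Lab: starts Oct 23 19:00 at or after Rowing 30 ends Oct 23 19:00 → clear.
Pilates Blast: starts Oct 24 10:30 at or after Rowing 30 ends Oct 23 19:00 → clear.

Yes — the slot is free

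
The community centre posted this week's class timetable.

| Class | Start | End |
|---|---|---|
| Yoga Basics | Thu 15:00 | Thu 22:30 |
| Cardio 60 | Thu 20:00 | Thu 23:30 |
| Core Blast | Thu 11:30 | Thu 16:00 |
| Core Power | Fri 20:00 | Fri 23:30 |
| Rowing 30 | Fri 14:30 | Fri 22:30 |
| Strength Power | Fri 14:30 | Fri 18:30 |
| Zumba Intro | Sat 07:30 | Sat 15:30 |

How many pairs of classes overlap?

Sorted by start: Core Blast, Yoga Basics, Cardio 60, Rowing 30, Strength Power, Core Power, Zumba Intro.
Yoga Basics starts before Core Blast ends → Core Blast and Yoga Basics overlap.
Cardio 60 starts after Core Blast ends; Core Blast is clear from here.
Cardio 60 starts before Yoga Basics ends → Yoga Basics and Cardio 60 overlap.
Rowing 30 starts after Yoga Basics ends; Yoga Basics is clear from here.
Rowing 30 starts after Cardio 60 ends; Cardio 60 is clear from here.
Strength Power starts before Rowing 30 ends → Rowing 30 and Strength Power overlap.
Core Power starts before Rowing 30 ends → Rowing 30 and Core Power overlap.
Zumba Intro starts after Rowing 30 ends.
Core Power starts after Strength Power ends; Strength Power is clear from here.
Zumba Intro starts after Core Power ends.
Overlapping pairs: Cardio 60 & Yoga Basics, Core Blast & Yoga Basics, Core Power & Rowing 30, Rowing 30 & Strength Power — 4 in total.

4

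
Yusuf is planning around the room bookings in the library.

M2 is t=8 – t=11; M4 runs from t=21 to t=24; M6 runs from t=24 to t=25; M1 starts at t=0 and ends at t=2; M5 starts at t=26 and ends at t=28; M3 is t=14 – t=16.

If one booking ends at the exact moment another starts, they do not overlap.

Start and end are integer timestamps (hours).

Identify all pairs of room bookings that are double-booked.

Check each pair: they overlap iff neither finishes before the other starts.
Sorted by start: M1, M2, M3, M4, M6, M5.
M2 starts after M1 ends; M1 is clear from here.
M3 starts after M2 ends; M2 is clear from here.
M4 starts after M3 ends; M3 is clear from here.
M6 starts exactly when M4 ends (back-to-back, no overlap); M4 is clear from here.
M5 starts after M6 ends.

none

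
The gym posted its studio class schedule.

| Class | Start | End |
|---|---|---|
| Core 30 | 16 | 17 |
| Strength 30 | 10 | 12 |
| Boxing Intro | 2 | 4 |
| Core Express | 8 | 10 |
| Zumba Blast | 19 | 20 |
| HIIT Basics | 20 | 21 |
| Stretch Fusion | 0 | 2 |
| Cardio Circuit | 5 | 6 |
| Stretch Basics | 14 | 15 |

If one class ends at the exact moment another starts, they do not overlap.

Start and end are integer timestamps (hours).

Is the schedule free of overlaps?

Yes

Sorted by start: Stretch Fusion, Boxing Intro, Cardio Circuit, Core Express, Strength 30, Stretch Basics, Core 30, Zumba Blast, HIIT Basics.
Boxing Intro starts exactly when Stretch Fusion ends (back-to-back, no overlap) — done with Stretch Fusion.
Cardio Circuit starts after Boxing Intro ends — done with Boxing Intro.
Core Express starts after Cardio Circuit ends — done with Cardio Circuit.
Strength 30 starts exactly when Core Express ends (back-to-back, no overlap) — done with Core Express.
Stretch Basics starts after Strength 30 ends — done with Strength 30.
Core 30 starts after Stretch Basics ends — done with Stretch Basics.
Zumba Blast starts after Core 30 ends — done with Core 30.
HIIT Basics starts exactly when Zumba Blast ends (back-to-back, no overlap).
Every pair is clear; the schedule has no overlaps.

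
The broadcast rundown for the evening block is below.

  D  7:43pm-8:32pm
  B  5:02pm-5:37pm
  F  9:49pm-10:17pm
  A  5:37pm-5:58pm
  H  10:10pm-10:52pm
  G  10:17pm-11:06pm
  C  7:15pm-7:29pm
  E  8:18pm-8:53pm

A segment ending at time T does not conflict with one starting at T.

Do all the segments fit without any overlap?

Sorted by start: B, A, C, D, E, F, H, G.
A starts exactly when B ends (back-to-back, no overlap); B is clear from here.
C starts after A ends; A is clear from here.
D starts after C ends; C is clear from here.
E starts before D ends → D and E overlap.
That's a conflict, so the schedule is not conflict-free.

No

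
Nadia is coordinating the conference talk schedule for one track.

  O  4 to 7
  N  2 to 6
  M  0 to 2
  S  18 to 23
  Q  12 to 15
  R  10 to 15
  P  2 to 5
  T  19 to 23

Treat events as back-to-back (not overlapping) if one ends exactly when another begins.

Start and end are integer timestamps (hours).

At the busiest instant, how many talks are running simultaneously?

3

Sort all start/end points and keep a running count:
0 start M → 1
2 end M → 0
2 start N → 1
2 start P → 2
4 start O → 3
5 end P → 2
6 end N → 1
7 end O → 0
10 start R → 1
12 start Q → 2
15 end Q → 1
15 end R → 0
18 start S → 1
19 start T → 2
23 end S → 1
23 end T → 0
Peak is 3, at 4 (N, O, P).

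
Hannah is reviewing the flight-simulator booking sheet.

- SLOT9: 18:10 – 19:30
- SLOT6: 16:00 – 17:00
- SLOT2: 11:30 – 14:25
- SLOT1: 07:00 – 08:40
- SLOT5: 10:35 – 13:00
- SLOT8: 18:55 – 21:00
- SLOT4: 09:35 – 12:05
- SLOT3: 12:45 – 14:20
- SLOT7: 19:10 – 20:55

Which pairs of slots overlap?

Two intervals overlap when each starts before the other ends.
Sorted by start: SLOT1, SLOT4, SLOT5, SLOT2, SLOT3, SLOT6, SLOT9, SLOT8, SLOT7.
SLOT4 starts after SLOT1 ends, so nothing later overlaps SLOT1 either.
SLOT5 starts before SLOT4 ends → SLOT4 and SLOT5 overlap.
SLOT2 starts before SLOT4 ends → SLOT4 and SLOT2 overlap.
SLOT3 starts after SLOT4 ends, so nothing later overlaps SLOT4 either.
SLOT2 starts before SLOT5 ends → SLOT5 and SLOT2 overlap.
SLOT3 starts before SLOT5 ends → SLOT5 and SLOT3 overlap.
SLOT6 starts after SLOT5 ends, so nothing later overlaps SLOT5 either.
SLOT3 starts before SLOT2 ends → SLOT2 and SLOT3 overlap.
SLOT6 starts after SLOT2 ends, so nothing later overlaps SLOT2 either.
SLOT6 starts after SLOT3 ends, so nothing later overlaps SLOT3 either.
SLOT9 starts after SLOT6 ends, so nothing later overlaps SLOT6 either.
SLOT8 starts before SLOT9 ends → SLOT9 and SLOT8 overlap.
SLOT7 starts before SLOT9 ends → SLOT9 and SLOT7 overlap.
SLOT7 starts before SLOT8 ends → SLOT8 and SLOT7 overlap.

SLOT2 & SLOT3, SLOT2 & SLOT4, SLOT2 & SLOT5, SLOT3 & SLOT5, SLOT4 & SLOT5, SLOT7 & SLOT8, SLOT7 & SLOT9, SLOT8 & SLOT9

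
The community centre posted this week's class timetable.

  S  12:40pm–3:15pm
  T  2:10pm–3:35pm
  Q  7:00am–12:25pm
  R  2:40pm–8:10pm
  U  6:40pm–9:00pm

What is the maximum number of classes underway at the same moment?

3

Sweep the timeline, counting +1 at each start and −1 at each end (ends before starts at a tie):
7:00am start Q → 1
12:25pm end Q → 0
12:40pm start S → 1
2:10pm start T → 2
2:40pm start R → 3
3:15pm end S → 2
3:35pm end T → 1
6:40pm start U → 2
8:10pm end R → 1
9:00pm end U → 0
Peak is 3, at 2:40pm (R, S, T).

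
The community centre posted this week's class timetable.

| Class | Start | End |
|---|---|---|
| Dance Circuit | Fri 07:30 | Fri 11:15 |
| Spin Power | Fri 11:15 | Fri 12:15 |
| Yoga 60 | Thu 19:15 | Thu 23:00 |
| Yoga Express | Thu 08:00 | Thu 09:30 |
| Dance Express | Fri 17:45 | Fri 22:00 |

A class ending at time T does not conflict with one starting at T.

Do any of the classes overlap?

Sorted by start: Yoga Express, Yoga 60, Dance Circuit, Spin Power, Dance Express.
Yoga 60 starts after Yoga Express ends; Yoga Express is clear from here.
Dance Circuit starts after Yoga 60 ends; Yoga 60 is clear from here.
Spin Power starts exactly when Dance Circuit ends (back-to-back, no overlap); Dance Circuit is clear from here.
Dance Express starts after Spin Power ends.
Every pair is clear; the schedule has no overlaps.

No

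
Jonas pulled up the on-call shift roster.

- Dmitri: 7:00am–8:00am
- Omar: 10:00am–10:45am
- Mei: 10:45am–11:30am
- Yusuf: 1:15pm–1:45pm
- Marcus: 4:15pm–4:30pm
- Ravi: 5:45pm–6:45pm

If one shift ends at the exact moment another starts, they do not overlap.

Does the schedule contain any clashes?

Sorted by start: Dmitri, Omar, Mei, Yusuf, Marcus, Ravi.
Omar starts after Dmitri ends, so Dmitri has no further overlaps.
Mei starts exactly when Omar ends (back-to-back, no overlap), so Omar has no further overlaps.
Yusuf starts after Mei ends, so Mei has no further overlaps.
Marcus starts after Yusuf ends, so Yusuf has no further overlaps.
Ravi starts after Marcus ends.
Every pair is clear; the schedule has no overlaps.

No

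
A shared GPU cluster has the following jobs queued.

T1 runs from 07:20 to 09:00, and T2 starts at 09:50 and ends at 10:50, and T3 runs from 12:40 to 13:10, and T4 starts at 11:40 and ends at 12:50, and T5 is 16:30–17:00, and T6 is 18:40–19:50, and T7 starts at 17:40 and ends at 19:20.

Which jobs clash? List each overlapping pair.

T3 & T4, T6 & T7

Sorted by start: T1, T2, T4, T3, T5, T7, T6.
T2 starts after T1 ends, so T1 has no further overlaps.
T4 starts after T2 ends, so T2 has no further overlaps.
T3 starts before T4 ends → T4 and T3 overlap.
T5 starts after T4 ends, so T4 has no further overlaps.
T5 starts after T3 ends, so T3 has no further overlaps.
T7 starts after T5 ends, so T5 has no further overlaps.
T6 starts before T7 ends → T7 and T6 overlap.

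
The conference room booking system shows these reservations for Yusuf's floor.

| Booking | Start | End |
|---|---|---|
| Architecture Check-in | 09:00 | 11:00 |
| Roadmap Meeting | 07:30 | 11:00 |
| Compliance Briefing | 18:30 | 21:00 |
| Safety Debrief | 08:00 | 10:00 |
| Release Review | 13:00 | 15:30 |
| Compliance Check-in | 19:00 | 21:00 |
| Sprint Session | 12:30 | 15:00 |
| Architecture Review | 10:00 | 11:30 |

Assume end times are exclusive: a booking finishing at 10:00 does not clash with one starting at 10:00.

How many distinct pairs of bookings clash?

7

Check each pair: they overlap iff neither finishes before the other starts.
Sorted by start: Roadmap Meeting, Safety Debrief, Architecture Check-in, Architecture Review, Sprint Session, Release Review, Compliance Briefing, Compliance Check-in.
Safety Debrief starts before Roadmap Meeting ends → Roadmap Meeting and Safety Debrief overlap.
Architecture Check-in starts before Roadmap Meeting ends → Roadmap Meeting and Architecture Check-in overlap.
Architecture Review starts before Roadmap Meeting ends → Roadmap Meeting and Architecture Review overlap.
Sprint Session starts after Roadmap Meeting ends, so Roadmap Meeting has no further overlaps.
Architecture Check-in starts before Safety Debrief ends → Safety Debrief and Architecture Check-in overlap.
Architecture Review starts exactly when Safety Debrief ends (back-to-back, no overlap), so Safety Debrief has no further overlaps.
Architecture Review starts before Architecture Check-in ends → Architecture Check-in and Architecture Review overlap.
Sprint Session starts after Architecture Check-in ends, so Architecture Check-in has no further overlaps.
Sprint Session starts after Architecture Review ends, so Architecture Review has no further overlaps.
Release Review starts before Sprint Session ends → Sprint Session and Release Review overlap.
Compliance Briefing starts after Sprint Session ends, so Sprint Session has no further overlaps.
Compliance Briefing starts after Release Review ends, so Release Review has no further overlaps.
Compliance Check-in starts before Compliance Briefing ends → Compliance Briefing and Compliance Check-in overlap.
Overlapping pairs: Architecture Check-in & Architecture Review, Architecture Check-in & Roadmap Meeting, Architecture Check-in & Safety Debrief, Architecture Review & Roadmap Meeting, Compliance Briefing & Compliance Check-in, Release Review & Sprint Session, Roadmap Meeting & Safety Debrief — 7 in total.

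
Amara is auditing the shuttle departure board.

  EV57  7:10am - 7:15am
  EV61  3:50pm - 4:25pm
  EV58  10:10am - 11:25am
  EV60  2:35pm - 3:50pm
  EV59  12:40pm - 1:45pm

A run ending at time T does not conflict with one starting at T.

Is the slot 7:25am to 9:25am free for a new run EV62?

Yes — the slot is free

EV57: ends 7:15am at or before EV62 starts 7:25am → clear.
EV58: starts 10:10am at or after EV62 ends 9:25am → clear.
EV59: starts 12:40pm at or after EV62 ends 9:25am → clear.
EV60: starts 2:35pm at or after EV62 ends 9:25am → clear.
EV61: starts 3:50pm at or after EV62 ends 9:25am → clear.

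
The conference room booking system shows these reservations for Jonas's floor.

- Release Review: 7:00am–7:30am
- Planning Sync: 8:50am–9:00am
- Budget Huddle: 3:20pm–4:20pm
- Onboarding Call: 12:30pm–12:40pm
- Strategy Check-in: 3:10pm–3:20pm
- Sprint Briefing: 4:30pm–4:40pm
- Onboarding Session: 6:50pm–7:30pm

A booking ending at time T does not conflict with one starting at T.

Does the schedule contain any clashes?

No

Sorted by start: Release Review, Planning Sync, Onboarding Call, Strategy Check-in, Budget Huddle, Sprint Briefing, Onboarding Session.
Planning Sync starts after Release Review ends — done with Release Review.
Onboarding Call starts after Planning Sync ends — done with Planning Sync.
Strategy Check-in starts after Onboarding Call ends — done with Onboarding Call.
Budget Huddle starts exactly when Strategy Check-in ends (back-to-back, no overlap) — done with Strategy Check-in.
Sprint Briefing starts after Budget Huddle ends — done with Budget Huddle.
Onboarding Session starts after Sprint Briefing ends.
Every pair is clear; the schedule has no overlaps.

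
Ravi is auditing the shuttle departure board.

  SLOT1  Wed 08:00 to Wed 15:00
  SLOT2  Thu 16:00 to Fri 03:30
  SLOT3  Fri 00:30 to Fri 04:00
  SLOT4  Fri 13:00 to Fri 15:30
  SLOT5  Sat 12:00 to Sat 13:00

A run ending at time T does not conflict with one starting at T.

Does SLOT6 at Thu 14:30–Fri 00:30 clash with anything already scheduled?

SLOT1: ends Wed 15:00 at or before SLOT6 starts Thu 14:30 → clear.
SLOT2: starts Thu 16:00 before SLOT6 ends Fri 00:30, and ends Fri 03:30 after SLOT6 starts Thu 14:30 → overlap.
SLOT3: starts Fri 00:30 at or after SLOT6 ends Fri 00:30 → clear.
SLOT4: starts Fri 13:00 at or after SLOT6 ends Fri 00:30 → clear.
SLOT5: starts Sat 12:00 at or after SLOT6 ends Fri 00:30 → clear.
SLOT6 overlaps SLOT2.

Yes — it overlaps SLOT2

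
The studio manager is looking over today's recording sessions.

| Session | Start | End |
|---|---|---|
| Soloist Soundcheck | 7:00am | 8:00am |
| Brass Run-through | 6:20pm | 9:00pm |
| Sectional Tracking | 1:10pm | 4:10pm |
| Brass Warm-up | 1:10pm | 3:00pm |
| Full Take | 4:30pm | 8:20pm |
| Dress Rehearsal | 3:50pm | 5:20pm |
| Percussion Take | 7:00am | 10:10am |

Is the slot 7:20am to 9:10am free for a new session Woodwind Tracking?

No — it overlaps Percussion Take, Soloist Soundcheck

Soloist Soundcheck: starts 7:00am before Woodwind Tracking ends 9:10am, and ends 8:00am after Woodwind Tracking starts 7:20am → overlap.
Percussion Take: starts 7:00am before Woodwind Tracking ends 9:10am, and ends 10:10am after Woodwind Tracking starts 7:20am → overlap.
Brass Warm-up: starts 1:10pm at or after Woodwind Tracking ends 9:10am → clear.
Sectional Tracking: starts 1:10pm at or after Woodwind Tracking ends 9:10am → clear.
Dress Rehearsal: starts 3:50pm at or after Woodwind Tracking ends 9:10am → clear.
Full Take: starts 4:30pm at or after Woodwind Tracking ends 9:10am → clear.
Brass Run-through: starts 6:20pm at or after Woodwind Tracking ends 9:10am → clear.
Woodwind Tracking overlaps Soloist Soundcheck, Percussion Take.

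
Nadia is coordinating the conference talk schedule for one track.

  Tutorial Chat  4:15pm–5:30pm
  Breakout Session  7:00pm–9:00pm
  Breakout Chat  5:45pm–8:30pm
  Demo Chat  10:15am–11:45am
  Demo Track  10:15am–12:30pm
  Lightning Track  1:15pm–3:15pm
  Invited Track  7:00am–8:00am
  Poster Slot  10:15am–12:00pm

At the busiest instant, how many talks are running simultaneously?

3

Walk through starts and ends in time order (an end at T is processed before a start at T):
7:00am start Invited Track → 1
8:00am end Invited Track → 0
10:15am start Demo Chat → 1
10:15am start Demo Track → 2
10:15am start Poster Slot → 3
11:45am end Demo Chat → 2
12:00pm end Poster Slot → 1
12:30pm end Demo Track → 0
1:15pm start Lightning Track → 1
3:15pm end Lightning Track → 0
4:15pm start Tutorial Chat → 1
5:30pm end Tutorial Chat → 0
5:45pm start Breakout Chat → 1
7:00pm start Breakout Session → 2
8:30pm end Breakout Chat → 1
9:00pm end Breakout Session → 0
Peak is 3, at 10:15am (Demo Chat, Demo Track, Poster Slot).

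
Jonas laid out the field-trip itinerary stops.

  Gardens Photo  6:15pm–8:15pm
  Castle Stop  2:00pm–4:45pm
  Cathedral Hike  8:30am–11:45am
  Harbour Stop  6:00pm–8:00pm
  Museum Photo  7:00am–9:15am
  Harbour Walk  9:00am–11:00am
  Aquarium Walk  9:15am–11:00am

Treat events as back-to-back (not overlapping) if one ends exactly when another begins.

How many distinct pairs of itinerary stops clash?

6

Check each pair: they overlap iff neither finishes before the other starts.
Sorted by start: Museum Photo, Cathedral Hike, Harbour Walk, Aquarium Walk, Castle Stop, Harbour Stop, Gardens Photo.
Cathedral Hike starts before Museum Photo ends → Museum Photo and Cathedral Hike overlap.
Harbour Walk starts before Museum Photo ends → Museum Photo and Harbour Walk overlap.
Aquarium Walk starts exactly when Museum Photo ends (back-to-back, no overlap) — done with Museum Photo.
Harbour Walk starts before Cathedral Hike ends → Cathedral Hike and Harbour Walk overlap.
Aquarium Walk starts before Cathedral Hike ends → Cathedral Hike and Aquarium Walk overlap.
Castle Stop starts after Cathedral Hike ends — done with Cathedral Hike.
Aquarium Walk starts before Harbour Walk ends → Harbour Walk and Aquarium Walk overlap.
Castle Stop starts after Harbour Walk ends — done with Harbour Walk.
Castle Stop starts after Aquarium Walk ends — done with Aquarium Walk.
Harbour Stop starts after Castle Stop ends — done with Castle Stop.
Gardens Photo starts before Harbour Stop ends → Harbour Stop and Gardens Photo overlap.
Overlapping pairs: Aquarium Walk & Cathedral Hike, Aquarium Walk & Harbour Walk, Cathedral Hike & Harbour Walk, Cathedral Hike & Museum Photo, Gardens Photo & Harbour Stop, Harbour Walk & Museum Photo — 6 in total.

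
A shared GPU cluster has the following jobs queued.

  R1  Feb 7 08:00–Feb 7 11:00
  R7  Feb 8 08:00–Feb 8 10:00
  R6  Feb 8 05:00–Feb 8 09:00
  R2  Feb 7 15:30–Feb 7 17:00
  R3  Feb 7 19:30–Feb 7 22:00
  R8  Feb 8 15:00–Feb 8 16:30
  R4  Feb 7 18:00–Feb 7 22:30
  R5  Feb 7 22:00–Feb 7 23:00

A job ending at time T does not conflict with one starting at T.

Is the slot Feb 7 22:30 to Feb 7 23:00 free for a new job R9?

No — it overlaps R5

R1: ends Feb 7 11:00 at or before R9 starts Feb 7 22:30 → clear.
R2: ends Feb 7 17:00 at or before R9 starts Feb 7 22:30 → clear.
R4: ends Feb 7 22:30 at or before R9 starts Feb 7 22:30 → clear.
R3: ends Feb 7 22:00 at or before R9 starts Feb 7 22:30 → clear.
R5: starts Feb 7 22:00 before R9 ends Feb 7 23:00, and ends Feb 7 23:00 after R9 starts Feb 7 22:30 → overlap.
R6: starts Feb 8 05:00 at or after R9 ends Feb 7 23:00 → clear.
R7: starts Feb 8 08:00 at or after R9 ends Feb 7 23:00 → clear.
R8: starts Feb 8 15:00 at or after R9 ends Feb 7 23:00 → clear.
R9 overlaps R5.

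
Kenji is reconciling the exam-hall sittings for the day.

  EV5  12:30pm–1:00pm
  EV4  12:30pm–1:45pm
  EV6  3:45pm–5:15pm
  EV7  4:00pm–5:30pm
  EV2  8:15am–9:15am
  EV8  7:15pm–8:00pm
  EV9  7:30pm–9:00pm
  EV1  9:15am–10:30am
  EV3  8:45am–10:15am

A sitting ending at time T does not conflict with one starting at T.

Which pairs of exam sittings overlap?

EV1 & EV3, EV2 & EV3, EV4 & EV5, EV6 & EV7, EV8 & EV9

Sorted by start: EV2, EV3, EV1, EV4, EV5, EV6, EV7, EV8, EV9.
EV3 starts before EV2 ends → EV2 and EV3 overlap.
EV1 starts exactly when EV2 ends (back-to-back, no overlap), so EV2 has no further overlaps.
EV1 starts before EV3 ends → EV3 and EV1 overlap.
EV4 starts after EV3 ends, so EV3 has no further overlaps.
EV4 starts after EV1 ends, so EV1 has no further overlaps.
EV5 starts before EV4 ends → EV4 and EV5 overlap.
EV6 starts after EV4 ends, so EV4 has no further overlaps.
EV6 starts after EV5 ends, so EV5 has no further overlaps.
EV7 starts before EV6 ends → EV6 and EV7 overlap.
EV8 starts after EV6 ends, so EV6 has no further overlaps.
EV8 starts after EV7 ends, so EV7 has no further overlaps.
EV9 starts before EV8 ends → EV8 and EV9 overlap.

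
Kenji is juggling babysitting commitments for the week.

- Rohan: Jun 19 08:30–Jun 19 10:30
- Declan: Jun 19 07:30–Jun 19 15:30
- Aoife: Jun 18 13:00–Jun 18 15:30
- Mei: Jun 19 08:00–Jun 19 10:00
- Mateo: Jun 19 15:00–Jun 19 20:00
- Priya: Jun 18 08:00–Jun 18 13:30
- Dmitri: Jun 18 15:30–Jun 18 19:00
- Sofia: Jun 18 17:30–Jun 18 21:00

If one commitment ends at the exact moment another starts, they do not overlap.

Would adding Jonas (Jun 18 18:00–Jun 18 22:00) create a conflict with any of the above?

Priya: ends Jun 18 13:30 at or before Jonas starts Jun 18 18:00 → clear.
Aoife: ends Jun 18 15:30 at or before Jonas starts Jun 18 18:00 → clear.
Dmitri: starts Jun 18 15:30 before Jonas ends Jun 18 22:00, and ends Jun 18 19:00 after Jonas starts Jun 18 18:00 → overlap.
Sofia: starts Jun 18 17:30 before Jonas ends Jun 18 22:00, and ends Jun 18 21:00 after Jonas starts Jun 18 18:00 → overlap.
Declan: starts Jun 19 07:30 at or after Jonas ends Jun 18 22:00 → clear.
Mei: starts Jun 19 08:00 at or after Jonas ends Jun 18 22:00 → clear.
Rohan: starts Jun 19 08:30 at or after Jonas ends Jun 18 22:00 → clear.
Mateo: starts Jun 19 15:00 at or after Jonas ends Jun 18 22:00 → clear.
Jonas overlaps Sofia, Dmitri.

Yes — it overlaps Dmitri, Sofia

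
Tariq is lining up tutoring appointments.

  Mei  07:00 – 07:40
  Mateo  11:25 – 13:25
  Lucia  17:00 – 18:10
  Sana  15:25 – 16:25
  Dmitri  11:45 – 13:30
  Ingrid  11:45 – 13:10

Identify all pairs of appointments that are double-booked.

Dmitri & Ingrid, Dmitri & Mateo, Ingrid & Mateo

Check each pair: they overlap iff neither finishes before the other starts.
Sorted by start: Mei, Mateo, Dmitri, Ingrid, Sana, Lucia.
Mateo starts after Mei ends, so Mei has no further overlaps.
Dmitri starts before Mateo ends → Mateo and Dmitri overlap.
Ingrid starts before Mateo ends → Mateo and Ingrid overlap.
Sana starts after Mateo ends, so Mateo has no further overlaps.
Ingrid starts before Dmitri ends → Dmitri and Ingrid overlap.
Sana starts after Dmitri ends, so Dmitri has no further overlaps.
Sana starts after Ingrid ends, so Ingrid has no further overlaps.
Lucia starts after Sana ends.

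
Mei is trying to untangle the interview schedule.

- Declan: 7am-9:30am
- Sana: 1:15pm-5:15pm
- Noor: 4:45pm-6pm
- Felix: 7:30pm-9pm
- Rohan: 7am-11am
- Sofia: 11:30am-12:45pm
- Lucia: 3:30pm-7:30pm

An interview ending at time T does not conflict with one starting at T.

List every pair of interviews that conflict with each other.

Two intervals overlap when each starts before the other ends.
Sorted by start: Rohan, Declan, Sofia, Sana, Lucia, Noor, Felix.
Declan starts before Rohan ends → Rohan and Declan overlap.
Sofia starts after Rohan ends — done with Rohan.
Sofia starts after Declan ends — done with Declan.
Sana starts after Sofia ends — done with Sofia.
Lucia starts before Sana ends → Sana and Lucia overlap.
Noor starts before Sana ends → Sana and Noor overlap.
Felix starts after Sana ends.
Noor starts before Lucia ends → Lucia and Noor overlap.
Felix starts exactly when Lucia ends (back-to-back, no overlap).
Felix starts after Noor ends.

Declan & Rohan, Lucia & Noor, Lucia & Sana, Noor & Sana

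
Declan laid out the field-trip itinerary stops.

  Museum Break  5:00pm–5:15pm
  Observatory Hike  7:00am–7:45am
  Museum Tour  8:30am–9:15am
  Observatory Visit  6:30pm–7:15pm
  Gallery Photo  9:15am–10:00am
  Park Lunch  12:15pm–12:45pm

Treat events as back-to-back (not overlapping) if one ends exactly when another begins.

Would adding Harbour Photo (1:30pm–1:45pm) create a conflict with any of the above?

Observatory Hike: ends 7:45am at or before Harbour Photo starts 1:30pm → clear.
Museum Tour: ends 9:15am at or before Harbour Photo starts 1:30pm → clear.
Gallery Photo: ends 10:00am at or before Harbour Photo starts 1:30pm → clear.
Park Lunch: ends 12:45pm at or before Harbour Photo starts 1:30pm → clear.
Museum Break: starts 5:00pm at or after Harbour Photo ends 1:45pm → clear.
Observatory Visit: starts 6:30pm at or after Harbour Photo ends 1:45pm → clear.

No — it doesn't clash with anything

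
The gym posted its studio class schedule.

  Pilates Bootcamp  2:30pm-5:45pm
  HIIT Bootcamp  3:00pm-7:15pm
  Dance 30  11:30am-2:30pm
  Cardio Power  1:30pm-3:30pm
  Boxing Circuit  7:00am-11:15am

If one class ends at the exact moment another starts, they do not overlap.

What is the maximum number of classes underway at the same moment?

Walk through starts and ends in time order (an end at T is processed before a start at T):
7:00am start Boxing Circuit → 1
11:15am end Boxing Circuit → 0
11:30am start Dance 30 → 1
1:30pm start Cardio Power → 2
2:30pm end Dance 30 → 1
2:30pm start Pilates Bootcamp → 2
3:00pm start HIIT Bootcamp → 3
3:30pm end Cardio Power → 2
5:45pm end Pilates Bootcamp → 1
7:15pm end HIIT Bootcamp → 0
Peak is 3, at 3:00pm (Cardio Power, HIIT Bootcamp, Pilates Bootcamp).

3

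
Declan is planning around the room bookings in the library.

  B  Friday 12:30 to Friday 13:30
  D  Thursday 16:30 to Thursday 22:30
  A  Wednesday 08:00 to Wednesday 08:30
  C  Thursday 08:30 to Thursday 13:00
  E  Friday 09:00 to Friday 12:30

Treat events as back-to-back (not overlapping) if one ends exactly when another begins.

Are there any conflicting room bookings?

Check each pair: they overlap iff neither finishes before the other starts.
Sorted by start: A, C, D, E, B.
C starts after A ends — done with A.
D starts after C ends — done with C.
E starts after D ends — done with D.
B starts exactly when E ends (back-to-back, no overlap).
Every pair is clear; the schedule has no overlaps.

No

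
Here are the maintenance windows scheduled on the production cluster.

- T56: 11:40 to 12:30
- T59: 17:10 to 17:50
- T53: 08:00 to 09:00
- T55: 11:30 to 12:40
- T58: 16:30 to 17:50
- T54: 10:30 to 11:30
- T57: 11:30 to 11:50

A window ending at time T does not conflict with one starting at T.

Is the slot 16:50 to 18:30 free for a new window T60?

No — it overlaps T58, T59

T53: ends 09:00 at or before T60 starts 16:50 → clear.
T54: ends 11:30 at or before T60 starts 16:50 → clear.
T55: ends 12:40 at or before T60 starts 16:50 → clear.
T57: ends 11:50 at or before T60 starts 16:50 → clear.
T56: ends 12:30 at or before T60 starts 16:50 → clear.
T58: starts 16:30 before T60 ends 18:30, and ends 17:50 after T60 starts 16:50 → overlap.
T59: starts 17:10 before T60 ends 18:30, and ends 17:50 after T60 starts 16:50 → overlap.
T60 overlaps T58, T59.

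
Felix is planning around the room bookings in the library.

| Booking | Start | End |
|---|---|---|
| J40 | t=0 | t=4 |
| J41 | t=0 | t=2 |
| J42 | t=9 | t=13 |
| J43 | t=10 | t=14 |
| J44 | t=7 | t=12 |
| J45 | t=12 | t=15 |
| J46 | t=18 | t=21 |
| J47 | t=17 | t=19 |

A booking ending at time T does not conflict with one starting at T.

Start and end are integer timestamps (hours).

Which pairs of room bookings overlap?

Two intervals overlap when each starts before the other ends.
Sorted by start: J40, J41, J44, J42, J43, J45, J47, J46.
J41 starts before J40 ends → J40 and J41 overlap.
J44 starts after J40 ends, so J40 has no further overlaps.
J44 starts after J41 ends, so J41 has no further overlaps.
J42 starts before J44 ends → J44 and J42 overlap.
J43 starts before J44 ends → J44 and J43 overlap.
J45 starts exactly when J44 ends (back-to-back, no overlap), so J44 has no further overlaps.
J43 starts before J42 ends → J42 and J43 overlap.
J45 starts before J42 ends → J42 and J45 overlap.
J47 starts after J42 ends, so J42 has no further overlaps.
J45 starts before J43 ends → J43 and J45 overlap.
J47 starts after J43 ends, so J43 has no further overlaps.
J47 starts after J45 ends, so J45 has no further overlaps.
J46 starts before J47 ends → J47 and J46 overlap.

J40 & J41, J42 & J43, J42 & J44, J42 & J45, J43 & J44, J43 & J45, J46 & J47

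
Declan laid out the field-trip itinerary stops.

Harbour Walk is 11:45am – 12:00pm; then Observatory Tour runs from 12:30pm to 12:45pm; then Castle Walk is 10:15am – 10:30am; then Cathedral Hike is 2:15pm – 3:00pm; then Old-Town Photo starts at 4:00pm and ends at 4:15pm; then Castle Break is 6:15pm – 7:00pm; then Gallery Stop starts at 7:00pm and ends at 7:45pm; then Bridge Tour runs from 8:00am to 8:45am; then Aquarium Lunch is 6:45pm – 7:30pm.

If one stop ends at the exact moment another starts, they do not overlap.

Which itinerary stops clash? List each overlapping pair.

Aquarium Lunch & Castle Break, Aquarium Lunch & Gallery Stop

Sorted by start: Bridge Tour, Castle Walk, Harbour Walk, Observatory Tour, Cathedral Hike, Old-Town Photo, Castle Break, Aquarium Lunch, Gallery Stop.
Castle Walk starts after Bridge Tour ends, so nothing later overlaps Bridge Tour either.
Harbour Walk starts after Castle Walk ends, so nothing later overlaps Castle Walk either.
Observatory Tour starts after Harbour Walk ends, so nothing later overlaps Harbour Walk either.
Cathedral Hike starts after Observatory Tour ends, so nothing later overlaps Observatory Tour either.
Old-Town Photo starts after Cathedral Hike ends, so nothing later overlaps Cathedral Hike either.
Castle Break starts after Old-Town Photo ends, so nothing later overlaps Old-Town Photo either.
Aquarium Lunch starts before Castle Break ends → Castle Break and Aquarium Lunch overlap.
Gallery Stop starts exactly when Castle Break ends (back-to-back, no overlap).
Gallery Stop starts before Aquarium Lunch ends → Aquarium Lunch and Gallery Stop overlap.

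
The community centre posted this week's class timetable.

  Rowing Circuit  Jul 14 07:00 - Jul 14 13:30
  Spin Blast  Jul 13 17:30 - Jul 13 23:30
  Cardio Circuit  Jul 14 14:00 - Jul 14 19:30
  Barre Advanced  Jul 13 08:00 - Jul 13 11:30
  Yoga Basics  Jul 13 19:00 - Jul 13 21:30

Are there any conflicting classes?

Sorted by start: Barre Advanced, Spin Blast, Yoga Basics, Rowing Circuit, Cardio Circuit.
Spin Blast starts after Barre Advanced ends, so Barre Advanced has no further overlaps.
Yoga Basics starts before Spin Blast ends → Spin Blast and Yoga Basics overlap.
That's a conflict, so the schedule is not conflict-free.

Yes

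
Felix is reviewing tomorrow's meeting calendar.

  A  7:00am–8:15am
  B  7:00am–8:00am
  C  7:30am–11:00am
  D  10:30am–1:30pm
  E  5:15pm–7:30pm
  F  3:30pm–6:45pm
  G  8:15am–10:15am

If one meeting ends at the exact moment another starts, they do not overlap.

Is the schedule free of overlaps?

Check each pair: they overlap iff neither finishes before the other starts.
Sorted by start: A, B, C, G, D, F, E.
B starts before A ends → A and B overlap.
That's a conflict, so the schedule is not conflict-free.

No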